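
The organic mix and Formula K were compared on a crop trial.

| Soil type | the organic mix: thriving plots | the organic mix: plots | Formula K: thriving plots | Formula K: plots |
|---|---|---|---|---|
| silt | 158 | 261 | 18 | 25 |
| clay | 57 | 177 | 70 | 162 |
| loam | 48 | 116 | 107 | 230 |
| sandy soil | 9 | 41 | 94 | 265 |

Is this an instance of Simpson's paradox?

Yes

Silt: the organic mix 158/261 = 60.5%, Formula K 18/25 = 72.0% → Formula K
Clay: the organic mix 57/177 = 32.2%, Formula K 70/162 = 43.2% → Formula K
Loam: the organic mix 48/116 = 41.4%, Formula K 107/230 = 46.5% → Formula K
Sandy soil: the organic mix 9/41 = 22.0%, Formula K 94/265 = 35.5% → Formula K
Overall: the organic mix 272/595 = 45.7%, Formula K 289/682 = 42.4% → the organic mix
Formula K wins each soil group but the organic mix wins overall — the comparison reverses. Formula K's plots skew toward sandy soil, which has a lower base rate.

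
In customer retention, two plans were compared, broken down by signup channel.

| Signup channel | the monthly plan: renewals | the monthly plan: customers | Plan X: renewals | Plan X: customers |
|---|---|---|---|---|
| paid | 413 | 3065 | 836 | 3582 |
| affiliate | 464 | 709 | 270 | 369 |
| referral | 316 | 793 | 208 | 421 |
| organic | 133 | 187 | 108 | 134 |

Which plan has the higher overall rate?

Plan X

Paid: the monthly plan 413/3065 = 13.5%, Plan X 836/3582 = 23.3% → Plan X
Affiliate: the monthly plan 464/709 = 65.4%, Plan X 270/369 = 73.2% → Plan X
Referral: the monthly plan 316/793 = 39.8%, Plan X 208/421 = 49.4% → Plan X
Organic: the monthly plan 133/187 = 71.1%, Plan X 108/134 = 80.6% → Plan X
Overall: the monthly plan 1326/4754 = 27.9%, Plan X 1422/4506 = 31.6% → Plan X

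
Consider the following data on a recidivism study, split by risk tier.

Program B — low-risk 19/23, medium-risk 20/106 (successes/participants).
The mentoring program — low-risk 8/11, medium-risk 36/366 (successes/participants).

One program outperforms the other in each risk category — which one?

Low-risk: Program B 19/23 = 82.6%, the mentoring program 8/11 = 72.7% → Program B
Medium-risk: Program B 20/106 = 18.9%, the mentoring program 36/366 = 9.8% → Program B
Program B has the higher rate in both groups.

Program B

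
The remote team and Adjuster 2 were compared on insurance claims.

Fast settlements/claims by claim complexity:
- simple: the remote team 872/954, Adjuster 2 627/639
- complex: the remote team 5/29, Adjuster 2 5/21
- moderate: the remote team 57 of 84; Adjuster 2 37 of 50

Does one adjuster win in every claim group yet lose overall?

No

Simple: the remote team 872/954 = 91.4%, Adjuster 2 627/639 = 98.1% → Adjuster 2
Complex: the remote team 5/29 = 17.2%, Adjuster 2 5/21 = 23.8% → Adjuster 2
Moderate: the remote team 57/84 = 67.9%, Adjuster 2 37/50 = 74.0% → Adjuster 2
Overall: the remote team 934/1067 = 87.5%, Adjuster 2 669/710 = 94.2% → Adjuster 2
Adjuster 2 wins overall and in every claim group — no reversal.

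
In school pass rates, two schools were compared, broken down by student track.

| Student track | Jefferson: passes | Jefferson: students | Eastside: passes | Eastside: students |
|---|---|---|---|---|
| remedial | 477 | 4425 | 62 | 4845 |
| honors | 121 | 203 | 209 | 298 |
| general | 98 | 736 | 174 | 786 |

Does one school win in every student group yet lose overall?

No

Remedial: Jefferson 477/4425 = 10.8%, Eastside 62/4845 = 1.3% → Jefferson
Honors: Jefferson 121/203 = 59.6%, Eastside 209/298 = 70.1% → Eastside
General: Jefferson 98/736 = 13.3%, Eastside 174/786 = 22.1% → Eastside
Overall: Jefferson 696/5364 = 13.0%, Eastside 445/5929 = 7.5% → Jefferson
Neither sweeps: Jefferson wins 1 of 3 groups, Eastside wins 2. Jefferson wins overall but not every group — no Simpson reversal.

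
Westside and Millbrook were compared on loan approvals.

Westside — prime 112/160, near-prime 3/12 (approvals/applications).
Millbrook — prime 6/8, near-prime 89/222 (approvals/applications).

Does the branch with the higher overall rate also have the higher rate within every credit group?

No

Prime: Westside 112/160 = 70.0%, Millbrook 6/8 = 75.0% → Millbrook
Near-prime: Westside 3/12 = 25.0%, Millbrook 89/222 = 40.1% → Millbrook
Overall: Westside 115/172 = 66.9%, Millbrook 95/230 = 41.3% → Westside
Millbrook wins each credit group but Westside wins overall — the comparison reverses. Millbrook's applications skew toward near-prime, which has a lower base rate.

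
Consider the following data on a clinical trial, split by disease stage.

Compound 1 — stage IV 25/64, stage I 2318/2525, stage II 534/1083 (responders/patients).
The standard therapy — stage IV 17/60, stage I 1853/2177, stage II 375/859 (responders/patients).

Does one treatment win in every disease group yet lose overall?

No

Stage IV: Compound 1 25/64 = 39.1%, the standard therapy 17/60 = 28.3% → Compound 1
Stage I: Compound 1 2318/2525 = 91.8%, the standard therapy 1853/2177 = 85.1% → Compound 1
Stage II: Compound 1 534/1083 = 49.3%, the standard therapy 375/859 = 43.7% → Compound 1
Overall: Compound 1 2877/3672 = 78.3%, the standard therapy 2245/3096 = 72.5% → Compound 1
Compound 1 wins overall and in every disease group — no reversal.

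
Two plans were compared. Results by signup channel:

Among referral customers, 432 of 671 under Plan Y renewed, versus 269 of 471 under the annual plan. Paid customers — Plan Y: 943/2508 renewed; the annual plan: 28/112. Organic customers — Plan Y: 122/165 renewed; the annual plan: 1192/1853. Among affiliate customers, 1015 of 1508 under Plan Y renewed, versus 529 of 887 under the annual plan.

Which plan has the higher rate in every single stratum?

Referral: Plan Y 432/671 = 64.4%, the annual plan 269/471 = 57.1% → Plan Y
Paid: Plan Y 943/2508 = 37.6%, the annual plan 28/112 = 25.0% → Plan Y
Organic: Plan Y 122/165 = 73.9%, the annual plan 1192/1853 = 64.3% → Plan Y
Affiliate: Plan Y 1015/1508 = 67.3%, the annual plan 529/887 = 59.6% → Plan Y
Plan Y has the higher rate in all 4 groups.

Plan Y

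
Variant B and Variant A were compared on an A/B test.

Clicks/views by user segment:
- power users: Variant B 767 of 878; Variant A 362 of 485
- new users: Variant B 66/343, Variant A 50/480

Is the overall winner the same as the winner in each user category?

Power users: Variant B 767/878 = 87.4%, Variant A 362/485 = 74.6% → Variant B
New users: Variant B 66/343 = 19.2%, Variant A 50/480 = 10.4% → Variant B
Overall: Variant B 833/1221 = 68.2%, Variant A 412/965 = 42.7% → Variant B
Variant B wins overall and in every user group — no reversal.

Yes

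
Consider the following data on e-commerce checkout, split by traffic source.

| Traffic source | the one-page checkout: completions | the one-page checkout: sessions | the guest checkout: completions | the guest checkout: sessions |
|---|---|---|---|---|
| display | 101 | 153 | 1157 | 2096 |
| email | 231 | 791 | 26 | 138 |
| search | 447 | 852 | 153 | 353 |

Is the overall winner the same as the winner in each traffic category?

Display: the one-page checkout 101/153 = 66.0%, the guest checkout 1157/2096 = 55.2% → the one-page checkout
Email: the one-page checkout 231/791 = 29.2%, the guest checkout 26/138 = 18.8% → the one-page checkout
Search: the one-page checkout 447/852 = 52.5%, the guest checkout 153/353 = 43.3% → the one-page checkout
Overall: the one-page checkout 779/1796 = 43.4%, the guest checkout 1336/2587 = 51.6% → the guest checkout
The one-page checkout wins each traffic group but the guest checkout wins overall — the comparison reverses. The one-page checkout's sessions skew toward email, which has a lower base rate.

No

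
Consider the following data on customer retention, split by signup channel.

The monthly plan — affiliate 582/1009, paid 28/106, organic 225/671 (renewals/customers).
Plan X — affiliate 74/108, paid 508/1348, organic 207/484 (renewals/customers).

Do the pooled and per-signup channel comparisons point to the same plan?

Affiliate: the monthly plan 582/1009 = 57.7%, Plan X 74/108 = 68.5% → Plan X
Paid: the monthly plan 28/106 = 26.4%, Plan X 508/1348 = 37.7% → Plan X
Organic: the monthly plan 225/671 = 33.5%, Plan X 207/484 = 42.8% → Plan X
Overall: the monthly plan 835/1786 = 46.8%, Plan X 789/1940 = 40.7% → the monthly plan
Plan X wins each signup group but the monthly plan wins overall — the comparison reverses. Plan X's customers skew toward paid, which has a lower base rate.

No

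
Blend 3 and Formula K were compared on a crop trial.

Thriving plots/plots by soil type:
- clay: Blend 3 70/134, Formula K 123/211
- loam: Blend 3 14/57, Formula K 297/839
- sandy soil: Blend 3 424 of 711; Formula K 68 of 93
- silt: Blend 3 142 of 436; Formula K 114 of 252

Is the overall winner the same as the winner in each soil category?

Clay: Blend 3 70/134 = 52.2%, Formula K 123/211 = 58.3% → Formula K
Loam: Blend 3 14/57 = 24.6%, Formula K 297/839 = 35.4% → Formula K
Sandy soil: Blend 3 424/711 = 59.6%, Formula K 68/93 = 73.1% → Formula K
Silt: Blend 3 142/436 = 32.6%, Formula K 114/252 = 45.2% → Formula K
Overall: Blend 3 650/1338 = 48.6%, Formula K 602/1395 = 43.2% → Blend 3
Formula K wins each soil group but Blend 3 wins overall — the comparison reverses. Formula K's plots skew toward loam, which has a lower base rate.

No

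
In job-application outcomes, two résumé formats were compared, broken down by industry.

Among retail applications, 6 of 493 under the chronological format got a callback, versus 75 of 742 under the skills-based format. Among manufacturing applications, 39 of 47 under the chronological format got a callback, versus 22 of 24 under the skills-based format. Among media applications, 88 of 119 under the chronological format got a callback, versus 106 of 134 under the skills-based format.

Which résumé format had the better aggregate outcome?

Retail: the chronological format 6/493 = 1.2%, the skills-based format 75/742 = 10.1% → the skills-based format
Manufacturing: the chronological format 39/47 = 83.0%, the skills-based format 22/24 = 91.7% → the skills-based format
Media: the chronological format 88/119 = 73.9%, the skills-based format 106/134 = 79.1% → the skills-based format
Overall: the chronological format 133/659 = 20.2%, the skills-based format 203/900 = 22.6% → the skills-based format

the skills-based format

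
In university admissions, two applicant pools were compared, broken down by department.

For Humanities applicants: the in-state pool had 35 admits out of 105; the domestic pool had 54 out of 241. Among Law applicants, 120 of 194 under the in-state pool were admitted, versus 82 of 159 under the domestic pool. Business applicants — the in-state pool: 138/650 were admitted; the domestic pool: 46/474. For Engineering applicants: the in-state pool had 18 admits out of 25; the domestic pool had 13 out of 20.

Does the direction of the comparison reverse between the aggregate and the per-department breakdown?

Humanities: the in-state pool 35/105 = 33.3%, the domestic pool 54/241 = 22.4% → the in-state pool
Law: the in-state pool 120/194 = 61.9%, the domestic pool 82/159 = 51.6% → the in-state pool
Business: the in-state pool 138/650 = 21.2%, the domestic pool 46/474 = 9.7% → the in-state pool
Engineering: the in-state pool 18/25 = 72.0%, the domestic pool 13/20 = 65.0% → the in-state pool
Overall: the in-state pool 311/974 = 31.9%, the domestic pool 195/894 = 21.8% → the in-state pool
The in-state pool wins overall and in every department group — no reversal.

No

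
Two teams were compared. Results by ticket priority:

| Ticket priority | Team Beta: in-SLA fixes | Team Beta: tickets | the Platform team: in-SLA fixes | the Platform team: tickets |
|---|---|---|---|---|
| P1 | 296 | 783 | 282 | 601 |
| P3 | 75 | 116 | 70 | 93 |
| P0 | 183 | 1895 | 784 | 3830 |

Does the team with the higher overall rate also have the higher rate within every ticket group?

Yes

P1: Team Beta 296/783 = 37.8%, the Platform team 282/601 = 46.9% → the Platform team
P3: Team Beta 75/116 = 64.7%, the Platform team 70/93 = 75.3% → the Platform team
P0: Team Beta 183/1895 = 9.7%, the Platform team 784/3830 = 20.5% → the Platform team
Overall: Team Beta 554/2794 = 19.8%, the Platform team 1136/4524 = 25.1% → the Platform team
The Platform team wins overall and in every ticket group — no reversal.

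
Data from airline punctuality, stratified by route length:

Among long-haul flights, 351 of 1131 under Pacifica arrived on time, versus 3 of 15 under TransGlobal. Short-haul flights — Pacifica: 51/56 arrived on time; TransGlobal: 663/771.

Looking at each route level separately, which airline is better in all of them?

Long-haul: Pacifica 351/1131 = 31.0%, TransGlobal 3/15 = 20.0% → Pacifica
Short-haul: Pacifica 51/56 = 91.1%, TransGlobal 663/771 = 86.0% → Pacifica
Pacifica has the higher rate in both groups.

Pacifica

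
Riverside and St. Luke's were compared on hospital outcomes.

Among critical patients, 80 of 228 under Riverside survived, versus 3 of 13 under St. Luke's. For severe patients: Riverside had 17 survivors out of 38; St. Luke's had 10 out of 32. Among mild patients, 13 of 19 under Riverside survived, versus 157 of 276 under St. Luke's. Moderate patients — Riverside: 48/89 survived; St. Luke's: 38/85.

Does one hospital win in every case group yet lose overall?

Critical: Riverside 80/228 = 35.1%, St. Luke's 3/13 = 23.1% → Riverside
Severe: Riverside 17/38 = 44.7%, St. Luke's 10/32 = 31.2% → Riverside
Mild: Riverside 13/19 = 68.4%, St. Luke's 157/276 = 56.9% → Riverside
Moderate: Riverside 48/89 = 53.9%, St. Luke's 38/85 = 44.7% → Riverside
Overall: Riverside 158/374 = 42.2%, St. Luke's 208/406 = 51.2% → St. Luke's
Riverside wins each case group but St. Luke's wins overall — the comparison reverses. Riverside's patients skew toward critical, which has a lower base rate.

Yes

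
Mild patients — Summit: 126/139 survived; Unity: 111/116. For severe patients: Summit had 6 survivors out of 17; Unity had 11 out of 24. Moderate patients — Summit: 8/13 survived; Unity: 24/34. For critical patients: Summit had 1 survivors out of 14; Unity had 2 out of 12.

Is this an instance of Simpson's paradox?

Mild: Summit 126/139 = 90.6%, Unity 111/116 = 95.7% → Unity
Severe: Summit 6/17 = 35.3%, Unity 11/24 = 45.8% → Unity
Moderate: Summit 8/13 = 61.5%, Unity 24/34 = 70.6% → Unity
Critical: Summit 1/14 = 7.1%, Unity 2/12 = 16.7% → Unity
Overall: Summit 141/183 = 77.0%, Unity 148/186 = 79.6% → Unity
Unity wins overall and in every case group — no reversal.

No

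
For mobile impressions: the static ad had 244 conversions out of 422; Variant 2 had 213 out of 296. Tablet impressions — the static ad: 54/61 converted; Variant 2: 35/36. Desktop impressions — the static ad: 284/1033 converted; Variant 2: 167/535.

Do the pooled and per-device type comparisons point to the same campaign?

Mobile: the static ad 244/422 = 57.8%, Variant 2 213/296 = 72.0% → Variant 2
Tablet: the static ad 54/61 = 88.5%, Variant 2 35/36 = 97.2% → Variant 2
Desktop: the static ad 284/1033 = 27.5%, Variant 2 167/535 = 31.2% → Variant 2
Overall: the static ad 582/1516 = 38.4%, Variant 2 415/867 = 47.9% → Variant 2
Variant 2 wins overall and in every device group — no reversal.

Yes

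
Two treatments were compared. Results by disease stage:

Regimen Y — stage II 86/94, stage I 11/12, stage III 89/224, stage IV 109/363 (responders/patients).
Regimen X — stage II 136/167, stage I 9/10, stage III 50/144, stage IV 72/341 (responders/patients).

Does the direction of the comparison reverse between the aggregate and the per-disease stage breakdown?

No

Stage II: Regimen Y 86/94 = 91.5%, Regimen X 136/167 = 81.4% → Regimen Y
Stage I: Regimen Y 11/12 = 91.7%, Regimen X 9/10 = 90.0% → Regimen Y
Stage III: Regimen Y 89/224 = 39.7%, Regimen X 50/144 = 34.7% → Regimen Y
Stage IV: Regimen Y 109/363 = 30.0%, Regimen X 72/341 = 21.1% → Regimen Y
Overall: Regimen Y 295/693 = 42.6%, Regimen X 267/662 = 40.3% → Regimen Y
Regimen Y wins overall and in every disease group — no reversal.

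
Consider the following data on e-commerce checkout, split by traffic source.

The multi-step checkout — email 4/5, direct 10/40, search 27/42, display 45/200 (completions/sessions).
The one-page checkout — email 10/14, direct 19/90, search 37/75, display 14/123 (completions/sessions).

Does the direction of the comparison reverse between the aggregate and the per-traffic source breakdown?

Email: the multi-step checkout 4/5 = 80.0%, the one-page checkout 10/14 = 71.4% → the multi-step checkout
Direct: the multi-step checkout 10/40 = 25.0%, the one-page checkout 19/90 = 21.1% → the multi-step checkout
Search: the multi-step checkout 27/42 = 64.3%, the one-page checkout 37/75 = 49.3% → the multi-step checkout
Display: the multi-step checkout 45/200 = 22.5%, the one-page checkout 14/123 = 11.4% → the multi-step checkout
Overall: the multi-step checkout 86/287 = 30.0%, the one-page checkout 80/302 = 26.5% → the multi-step checkout
The multi-step checkout wins overall and in every traffic group — no reversal.

No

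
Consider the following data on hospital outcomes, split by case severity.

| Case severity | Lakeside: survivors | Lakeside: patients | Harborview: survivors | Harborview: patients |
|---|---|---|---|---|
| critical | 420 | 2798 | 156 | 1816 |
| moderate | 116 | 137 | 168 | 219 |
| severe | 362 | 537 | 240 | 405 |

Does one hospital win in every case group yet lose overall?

Critical: Lakeside 420/2798 = 15.0%, Harborview 156/1816 = 8.6% → Lakeside
Moderate: Lakeside 116/137 = 84.7%, Harborview 168/219 = 76.7% → Lakeside
Severe: Lakeside 362/537 = 67.4%, Harborview 240/405 = 59.3% → Lakeside
Overall: Lakeside 898/3472 = 25.9%, Harborview 564/2440 = 23.1% → Lakeside
Lakeside wins overall and in every case group — no reversal.

No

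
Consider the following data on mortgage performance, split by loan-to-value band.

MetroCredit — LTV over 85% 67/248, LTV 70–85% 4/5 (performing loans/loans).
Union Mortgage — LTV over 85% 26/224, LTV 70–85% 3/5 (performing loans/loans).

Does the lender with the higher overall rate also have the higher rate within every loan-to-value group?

LTV over 85%: MetroCredit 67/248 = 27.0%, Union Mortgage 26/224 = 11.6% → MetroCredit
LTV 70–85%: MetroCredit 4/5 = 80.0%, Union Mortgage 3/5 = 60.0% → MetroCredit
Overall: MetroCredit 71/253 = 28.1%, Union Mortgage 29/229 = 12.7% → MetroCredit
MetroCredit wins overall and in every loan-to-value group — no reversal.

Yes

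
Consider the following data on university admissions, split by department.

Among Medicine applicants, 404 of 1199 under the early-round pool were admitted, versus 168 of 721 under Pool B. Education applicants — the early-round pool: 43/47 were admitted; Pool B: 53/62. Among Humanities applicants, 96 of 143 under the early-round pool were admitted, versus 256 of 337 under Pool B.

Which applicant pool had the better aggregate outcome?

Pool B

Medicine: the early-round pool 404/1199 = 33.7%, Pool B 168/721 = 23.3% → the early-round pool
Education: the early-round pool 43/47 = 91.5%, Pool B 53/62 = 85.5% → the early-round pool
Humanities: the early-round pool 96/143 = 67.1%, Pool B 256/337 = 76.0% → Pool B
Overall: the early-round pool 543/1389 = 39.1%, Pool B 477/1120 = 42.6% → Pool B
(Neither sweeps every department group, but Pool B has the higher pooled rate.)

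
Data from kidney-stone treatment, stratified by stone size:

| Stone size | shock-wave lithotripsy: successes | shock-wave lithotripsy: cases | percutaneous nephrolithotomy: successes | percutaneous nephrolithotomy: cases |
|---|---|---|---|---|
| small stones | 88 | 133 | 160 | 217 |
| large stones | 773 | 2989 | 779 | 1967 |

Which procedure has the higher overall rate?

Small stones: shock-wave lithotripsy 88/133 = 66.2%, percutaneous nephrolithotomy 160/217 = 73.7% → percutaneous nephrolithotomy
Large stones: shock-wave lithotripsy 773/2989 = 25.9%, percutaneous nephrolithotomy 779/1967 = 39.6% → percutaneous nephrolithotomy
Overall: shock-wave lithotripsy 861/3122 = 27.6%, percutaneous nephrolithotomy 939/2184 = 43.0% → percutaneous nephrolithotomy

percutaneous nephrolithotomy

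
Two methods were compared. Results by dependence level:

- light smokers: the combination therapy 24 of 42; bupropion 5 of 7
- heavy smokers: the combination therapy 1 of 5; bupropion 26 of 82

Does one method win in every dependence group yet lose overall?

Yes

Light smokers: the combination therapy 24/42 = 57.1%, bupropion 5/7 = 71.4% → bupropion
Heavy smokers: the combination therapy 1/5 = 20.0%, bupropion 26/82 = 31.7% → bupropion
Overall: the combination therapy 25/47 = 53.2%, bupropion 31/89 = 34.8% → the combination therapy
Bupropion wins each dependence group but the combination therapy wins overall — the comparison reverses. Bupropion's participants skew toward heavy smokers, which has a lower base rate.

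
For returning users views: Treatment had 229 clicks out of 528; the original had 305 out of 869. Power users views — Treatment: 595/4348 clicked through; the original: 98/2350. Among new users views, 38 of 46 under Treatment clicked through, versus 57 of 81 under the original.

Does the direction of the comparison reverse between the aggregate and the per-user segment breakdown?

No

Returning users: Treatment 229/528 = 43.4%, the original 305/869 = 35.1% → Treatment
Power users: Treatment 595/4348 = 13.7%, the original 98/2350 = 4.2% → Treatment
New users: Treatment 38/46 = 82.6%, the original 57/81 = 70.4% → Treatment
Overall: Treatment 862/4922 = 17.5%, the original 460/3300 = 13.9% → Treatment
Treatment wins overall and in every user group — no reversal.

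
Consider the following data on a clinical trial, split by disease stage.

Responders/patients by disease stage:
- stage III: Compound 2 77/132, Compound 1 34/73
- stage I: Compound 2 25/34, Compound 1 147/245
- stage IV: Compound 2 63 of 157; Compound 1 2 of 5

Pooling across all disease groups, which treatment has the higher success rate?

Stage III: Compound 2 77/132 = 58.3%, Compound 1 34/73 = 46.6% → Compound 2
Stage I: Compound 2 25/34 = 73.5%, Compound 1 147/245 = 60.0% → Compound 2
Stage IV: Compound 2 63/157 = 40.1%, Compound 1 2/5 = 40.0% → Compound 2
Overall: Compound 2 165/323 = 51.1%, Compound 1 183/323 = 56.7% → Compound 1
(Compound 2 wins every disease group but Compound 1 wins overall — Compound 2's patients skew toward the low-rate stage IV group.)

Compound 1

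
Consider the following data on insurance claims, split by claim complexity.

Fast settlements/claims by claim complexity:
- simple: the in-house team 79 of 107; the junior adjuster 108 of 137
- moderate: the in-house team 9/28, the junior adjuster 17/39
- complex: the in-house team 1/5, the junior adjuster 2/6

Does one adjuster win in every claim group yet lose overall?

No

Simple: the in-house team 79/107 = 73.8%, the junior adjuster 108/137 = 78.8% → the junior adjuster
Moderate: the in-house team 9/28 = 32.1%, the junior adjuster 17/39 = 43.6% → the junior adjuster
Complex: the in-house team 1/5 = 20.0%, the junior adjuster 2/6 = 33.3% → the junior adjuster
Overall: the in-house team 89/140 = 63.6%, the junior adjuster 127/182 = 69.8% → the junior adjuster
The junior adjuster wins overall and in every claim group — no reversal.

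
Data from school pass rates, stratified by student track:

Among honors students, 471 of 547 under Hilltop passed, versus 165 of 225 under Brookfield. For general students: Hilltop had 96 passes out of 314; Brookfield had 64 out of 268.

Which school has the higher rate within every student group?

Hilltop

Honors: Hilltop 471/547 = 86.1%, Brookfield 165/225 = 73.3% → Hilltop
General: Hilltop 96/314 = 30.6%, Brookfield 64/268 = 23.9% → Hilltop
Hilltop has the higher rate in both groups.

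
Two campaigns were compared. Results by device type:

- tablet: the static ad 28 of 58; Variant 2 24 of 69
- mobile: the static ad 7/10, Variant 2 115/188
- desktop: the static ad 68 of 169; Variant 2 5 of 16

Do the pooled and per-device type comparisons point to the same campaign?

No

Tablet: the static ad 28/58 = 48.3%, Variant 2 24/69 = 34.8% → the static ad
Mobile: the static ad 7/10 = 70.0%, Variant 2 115/188 = 61.2% → the static ad
Desktop: the static ad 68/169 = 40.2%, Variant 2 5/16 = 31.2% → the static ad
Overall: the static ad 103/237 = 43.5%, Variant 2 144/273 = 52.7% → Variant 2
The static ad wins each device group but Variant 2 wins overall — the comparison reverses. The static ad's impressions skew toward desktop, which has a lower base rate.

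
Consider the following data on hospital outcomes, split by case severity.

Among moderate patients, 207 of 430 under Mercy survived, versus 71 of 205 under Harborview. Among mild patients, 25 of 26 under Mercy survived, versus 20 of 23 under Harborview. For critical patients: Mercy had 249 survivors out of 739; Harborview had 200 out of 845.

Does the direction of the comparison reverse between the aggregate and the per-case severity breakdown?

No

Moderate: Mercy 207/430 = 48.1%, Harborview 71/205 = 34.6% → Mercy
Mild: Mercy 25/26 = 96.2%, Harborview 20/23 = 87.0% → Mercy
Critical: Mercy 249/739 = 33.7%, Harborview 200/845 = 23.7% → Mercy
Overall: Mercy 481/1195 = 40.3%, Harborview 291/1073 = 27.1% → Mercy
Mercy wins overall and in every case group — no reversal.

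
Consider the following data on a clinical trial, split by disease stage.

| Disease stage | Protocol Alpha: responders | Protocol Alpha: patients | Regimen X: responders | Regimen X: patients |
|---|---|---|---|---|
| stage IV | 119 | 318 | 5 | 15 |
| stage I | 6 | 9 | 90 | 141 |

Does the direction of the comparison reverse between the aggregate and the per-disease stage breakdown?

Stage IV: Protocol Alpha 119/318 = 37.4%, Regimen X 5/15 = 33.3% → Protocol Alpha
Stage I: Protocol Alpha 6/9 = 66.7%, Regimen X 90/141 = 63.8% → Protocol Alpha
Overall: Protocol Alpha 125/327 = 38.2%, Regimen X 95/156 = 60.9% → Regimen X
Protocol Alpha wins each disease group but Regimen X wins overall — the comparison reverses. Protocol Alpha's patients skew toward stage IV, which has a lower base rate.

Yes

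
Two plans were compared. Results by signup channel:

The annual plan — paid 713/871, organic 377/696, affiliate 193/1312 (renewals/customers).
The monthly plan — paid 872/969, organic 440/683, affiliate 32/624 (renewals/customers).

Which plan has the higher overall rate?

the monthly plan

Paid: the annual plan 713/871 = 81.9%, the monthly plan 872/969 = 90.0% → the monthly plan
Organic: the annual plan 377/696 = 54.2%, the monthly plan 440/683 = 64.4% → the monthly plan
Affiliate: the annual plan 193/1312 = 14.7%, the monthly plan 32/624 = 5.1% → the annual plan
Overall: the annual plan 1283/2879 = 44.6%, the monthly plan 1344/2276 = 59.1% → the monthly plan
(Neither sweeps every signup group, but the monthly plan has the higher pooled rate.)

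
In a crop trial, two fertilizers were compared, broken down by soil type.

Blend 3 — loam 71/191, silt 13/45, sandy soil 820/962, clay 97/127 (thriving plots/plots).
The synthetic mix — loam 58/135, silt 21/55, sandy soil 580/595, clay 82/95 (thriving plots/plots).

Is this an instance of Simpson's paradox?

Loam: Blend 3 71/191 = 37.2%, the synthetic mix 58/135 = 43.0% → the synthetic mix
Silt: Blend 3 13/45 = 28.9%, the synthetic mix 21/55 = 38.2% → the synthetic mix
Sandy soil: Blend 3 820/962 = 85.2%, the synthetic mix 580/595 = 97.5% → the synthetic mix
Clay: Blend 3 97/127 = 76.4%, the synthetic mix 82/95 = 86.3% → the synthetic mix
Overall: Blend 3 1001/1325 = 75.5%, the synthetic mix 741/880 = 84.2% → the synthetic mix
The synthetic mix wins overall and in every soil group — no reversal.

No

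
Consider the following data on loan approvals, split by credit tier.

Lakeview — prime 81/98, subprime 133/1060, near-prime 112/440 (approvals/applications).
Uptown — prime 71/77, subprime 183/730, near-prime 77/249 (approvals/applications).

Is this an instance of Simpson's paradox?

No

Prime: Lakeview 81/98 = 82.7%, Uptown 71/77 = 92.2% → Uptown
Subprime: Lakeview 133/1060 = 12.5%, Uptown 183/730 = 25.1% → Uptown
Near-prime: Lakeview 112/440 = 25.5%, Uptown 77/249 = 30.9% → Uptown
Overall: Lakeview 326/1598 = 20.4%, Uptown 331/1056 = 31.3% → Uptown
Uptown wins overall and in every credit group — no reversal.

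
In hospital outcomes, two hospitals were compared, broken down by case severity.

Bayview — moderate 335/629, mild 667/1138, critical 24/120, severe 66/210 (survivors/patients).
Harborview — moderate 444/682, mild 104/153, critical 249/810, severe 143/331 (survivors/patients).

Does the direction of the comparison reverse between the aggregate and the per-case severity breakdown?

Yes

Moderate: Bayview 335/629 = 53.3%, Harborview 444/682 = 65.1% → Harborview
Mild: Bayview 667/1138 = 58.6%, Harborview 104/153 = 68.0% → Harborview
Critical: Bayview 24/120 = 20.0%, Harborview 249/810 = 30.7% → Harborview
Severe: Bayview 66/210 = 31.4%, Harborview 143/331 = 43.2% → Harborview
Overall: Bayview 1092/2097 = 52.1%, Harborview 940/1976 = 47.6% → Bayview
Harborview wins each case group but Bayview wins overall — the comparison reverses. Harborview's patients skew toward critical, which has a lower base rate.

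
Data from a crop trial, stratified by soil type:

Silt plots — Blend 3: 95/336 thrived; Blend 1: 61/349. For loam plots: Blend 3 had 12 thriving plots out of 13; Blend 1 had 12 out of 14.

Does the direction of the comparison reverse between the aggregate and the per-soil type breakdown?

Silt: Blend 3 95/336 = 28.3%, Blend 1 61/349 = 17.5% → Blend 3
Loam: Blend 3 12/13 = 92.3%, Blend 1 12/14 = 85.7% → Blend 3
Overall: Blend 3 107/349 = 30.7%, Blend 1 73/363 = 20.1% → Blend 3
Blend 3 wins overall and in every soil group — no reversal.

No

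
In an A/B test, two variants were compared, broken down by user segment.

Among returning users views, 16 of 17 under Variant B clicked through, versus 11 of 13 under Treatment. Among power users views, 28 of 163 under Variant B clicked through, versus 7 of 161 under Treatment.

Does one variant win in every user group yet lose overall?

No

Returning users: Variant B 16/17 = 94.1%, Treatment 11/13 = 84.6% → Variant B
Power users: Variant B 28/163 = 17.2%, Treatment 7/161 = 4.3% → Variant B
Overall: Variant B 44/180 = 24.4%, Treatment 18/174 = 10.3% → Variant B
Variant B wins overall and in every user group — no reversal.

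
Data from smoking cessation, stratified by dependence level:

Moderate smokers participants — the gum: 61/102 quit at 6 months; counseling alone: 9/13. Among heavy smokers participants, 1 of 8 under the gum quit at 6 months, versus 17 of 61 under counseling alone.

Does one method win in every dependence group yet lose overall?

Yes

Moderate smokers: the gum 61/102 = 59.8%, counseling alone 9/13 = 69.2% → counseling alone
Heavy smokers: the gum 1/8 = 12.5%, counseling alone 17/61 = 27.9% → counseling alone
Overall: the gum 62/110 = 56.4%, counseling alone 26/74 = 35.1% → the gum
Counseling alone wins each dependence group but the gum wins overall — the comparison reverses. Counseling alone's participants skew toward heavy smokers, which has a lower base rate.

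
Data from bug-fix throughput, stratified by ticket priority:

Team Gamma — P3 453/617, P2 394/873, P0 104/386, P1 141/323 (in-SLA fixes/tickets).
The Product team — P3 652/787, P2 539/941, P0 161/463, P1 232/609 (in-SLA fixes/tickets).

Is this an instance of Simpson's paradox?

No

P3: Team Gamma 453/617 = 73.4%, the Product team 652/787 = 82.8% → the Product team
P2: Team Gamma 394/873 = 45.1%, the Product team 539/941 = 57.3% → the Product team
P0: Team Gamma 104/386 = 26.9%, the Product team 161/463 = 34.8% → the Product team
P1: Team Gamma 141/323 = 43.7%, the Product team 232/609 = 38.1% → Team Gamma
Overall: Team Gamma 1092/2199 = 49.7%, the Product team 1584/2800 = 56.6% → the Product team
Neither sweeps: Team Gamma wins 1 of 4 groups, the Product team wins 3. The Product team wins overall but not every group — no Simpson reversal.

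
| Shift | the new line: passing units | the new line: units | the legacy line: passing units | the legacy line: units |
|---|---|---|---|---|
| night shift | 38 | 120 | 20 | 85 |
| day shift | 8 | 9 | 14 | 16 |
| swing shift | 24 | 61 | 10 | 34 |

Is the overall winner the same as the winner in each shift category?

Yes

Night shift: the new line 38/120 = 31.7%, the legacy line 20/85 = 23.5% → the new line
Day shift: the new line 8/9 = 88.9%, the legacy line 14/16 = 87.5% → the new line
Swing shift: the new line 24/61 = 39.3%, the legacy line 10/34 = 29.4% → the new line
Overall: the new line 70/190 = 36.8%, the legacy line 44/135 = 32.6% → the new line
The new line wins overall and in every shift group — no reversal.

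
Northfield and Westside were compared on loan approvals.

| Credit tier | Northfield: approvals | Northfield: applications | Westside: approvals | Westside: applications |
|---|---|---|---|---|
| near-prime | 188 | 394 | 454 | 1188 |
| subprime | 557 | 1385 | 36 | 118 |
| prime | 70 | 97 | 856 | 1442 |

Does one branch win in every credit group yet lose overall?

Near-prime: Northfield 188/394 = 47.7%, Westside 454/1188 = 38.2% → Northfield
Subprime: Northfield 557/1385 = 40.2%, Westside 36/118 = 30.5% → Northfield
Prime: Northfield 70/97 = 72.2%, Westside 856/1442 = 59.4% → Northfield
Overall: Northfield 815/1876 = 43.4%, Westside 1346/2748 = 49.0% → Westside
Northfield wins each credit group but Westside wins overall — the comparison reverses. Northfield's applications skew toward subprime, which has a lower base rate.

Yes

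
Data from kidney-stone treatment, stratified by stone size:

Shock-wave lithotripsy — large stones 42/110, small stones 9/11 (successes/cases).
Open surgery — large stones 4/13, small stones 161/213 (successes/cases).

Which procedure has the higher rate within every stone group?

shock-wave lithotripsy

Large stones: shock-wave lithotripsy 42/110 = 38.2%, open surgery 4/13 = 30.8% → shock-wave lithotripsy
Small stones: shock-wave lithotripsy 9/11 = 81.8%, open surgery 161/213 = 75.6% → shock-wave lithotripsy
Shock-wave lithotripsy has the higher rate in both groups.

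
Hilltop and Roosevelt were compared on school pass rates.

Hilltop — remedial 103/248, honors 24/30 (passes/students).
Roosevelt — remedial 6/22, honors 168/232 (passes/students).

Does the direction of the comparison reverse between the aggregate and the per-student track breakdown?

Remedial: Hilltop 103/248 = 41.5%, Roosevelt 6/22 = 27.3% → Hilltop
Honors: Hilltop 24/30 = 80.0%, Roosevelt 168/232 = 72.4% → Hilltop
Overall: Hilltop 127/278 = 45.7%, Roosevelt 174/254 = 68.5% → Roosevelt
Hilltop wins each student group but Roosevelt wins overall — the comparison reverses. Hilltop's students skew toward remedial, which has a lower base rate.

Yes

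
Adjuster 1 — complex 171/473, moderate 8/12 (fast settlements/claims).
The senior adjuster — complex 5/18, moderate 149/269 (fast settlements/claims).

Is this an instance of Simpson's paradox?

Complex: Adjuster 1 171/473 = 36.2%, the senior adjuster 5/18 = 27.8% → Adjuster 1
Moderate: Adjuster 1 8/12 = 66.7%, the senior adjuster 149/269 = 55.4% → Adjuster 1
Overall: Adjuster 1 179/485 = 36.9%, the senior adjuster 154/287 = 53.7% → the senior adjuster
Adjuster 1 wins each claim group but the senior adjuster wins overall — the comparison reverses. Adjuster 1's claims skew toward complex, which has a lower base rate.

Yes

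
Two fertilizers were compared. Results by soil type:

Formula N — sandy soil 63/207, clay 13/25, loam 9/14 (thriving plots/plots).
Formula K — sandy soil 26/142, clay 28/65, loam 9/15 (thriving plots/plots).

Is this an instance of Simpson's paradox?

No

Sandy soil: Formula N 63/207 = 30.4%, Formula K 26/142 = 18.3% → Formula N
Clay: Formula N 13/25 = 52.0%, Formula K 28/65 = 43.1% → Formula N
Loam: Formula N 9/14 = 64.3%, Formula K 9/15 = 60.0% → Formula N
Overall: Formula N 85/246 = 34.6%, Formula K 63/222 = 28.4% → Formula N
Formula N wins overall and in every soil group — no reversal.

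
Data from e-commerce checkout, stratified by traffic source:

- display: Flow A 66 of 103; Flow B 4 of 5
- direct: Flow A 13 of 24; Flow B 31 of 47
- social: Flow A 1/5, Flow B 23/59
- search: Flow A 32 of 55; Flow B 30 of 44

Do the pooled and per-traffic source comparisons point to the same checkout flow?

No

Display: Flow A 66/103 = 64.1%, Flow B 4/5 = 80.0% → Flow B
Direct: Flow A 13/24 = 54.2%, Flow B 31/47 = 66.0% → Flow B
Social: Flow A 1/5 = 20.0%, Flow B 23/59 = 39.0% → Flow B
Search: Flow A 32/55 = 58.2%, Flow B 30/44 = 68.2% → Flow B
Overall: Flow A 112/187 = 59.9%, Flow B 88/155 = 56.8% → Flow A
Flow B wins each traffic group but Flow A wins overall — the comparison reverses. Flow B's sessions skew toward social, which has a lower base rate.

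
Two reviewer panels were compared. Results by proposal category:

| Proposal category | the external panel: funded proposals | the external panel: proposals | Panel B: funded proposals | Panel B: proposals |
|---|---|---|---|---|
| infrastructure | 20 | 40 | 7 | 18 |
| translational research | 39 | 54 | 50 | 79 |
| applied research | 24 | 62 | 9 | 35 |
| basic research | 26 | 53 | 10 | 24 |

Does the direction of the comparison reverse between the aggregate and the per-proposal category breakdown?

Infrastructure: the external panel 20/40 = 50.0%, Panel B 7/18 = 38.9% → the external panel
Translational research: the external panel 39/54 = 72.2%, Panel B 50/79 = 63.3% → the external panel
Applied research: the external panel 24/62 = 38.7%, Panel B 9/35 = 25.7% → the external panel
Basic research: the external panel 26/53 = 49.1%, Panel B 10/24 = 41.7% → the external panel
Overall: the external panel 109/209 = 52.2%, Panel B 76/156 = 48.7% → the external panel
The external panel wins overall and in every proposal group — no reversal.

No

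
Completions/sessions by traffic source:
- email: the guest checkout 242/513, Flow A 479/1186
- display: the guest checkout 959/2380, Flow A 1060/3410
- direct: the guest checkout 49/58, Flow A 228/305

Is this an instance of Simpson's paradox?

No

Email: the guest checkout 242/513 = 47.2%, Flow A 479/1186 = 40.4% → the guest checkout
Display: the guest checkout 959/2380 = 40.3%, Flow A 1060/3410 = 31.1% → the guest checkout
Direct: the guest checkout 49/58 = 84.5%, Flow A 228/305 = 74.8% → the guest checkout
Overall: the guest checkout 1250/2951 = 42.4%, Flow A 1767/4901 = 36.1% → the guest checkout
The guest checkout wins overall and in every traffic group — no reversal.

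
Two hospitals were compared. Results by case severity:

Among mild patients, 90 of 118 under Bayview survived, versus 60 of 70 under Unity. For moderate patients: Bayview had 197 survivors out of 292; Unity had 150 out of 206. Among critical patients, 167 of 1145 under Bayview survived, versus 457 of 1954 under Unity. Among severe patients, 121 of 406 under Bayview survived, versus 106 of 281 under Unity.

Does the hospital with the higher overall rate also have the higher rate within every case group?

Yes

Mild: Bayview 90/118 = 76.3%, Unity 60/70 = 85.7% → Unity
Moderate: Bayview 197/292 = 67.5%, Unity 150/206 = 72.8% → Unity
Critical: Bayview 167/1145 = 14.6%, Unity 457/1954 = 23.4% → Unity
Severe: Bayview 121/406 = 29.8%, Unity 106/281 = 37.7% → Unity
Overall: Bayview 575/1961 = 29.3%, Unity 773/2511 = 30.8% → Unity
Unity wins overall and in every case group — no reversal.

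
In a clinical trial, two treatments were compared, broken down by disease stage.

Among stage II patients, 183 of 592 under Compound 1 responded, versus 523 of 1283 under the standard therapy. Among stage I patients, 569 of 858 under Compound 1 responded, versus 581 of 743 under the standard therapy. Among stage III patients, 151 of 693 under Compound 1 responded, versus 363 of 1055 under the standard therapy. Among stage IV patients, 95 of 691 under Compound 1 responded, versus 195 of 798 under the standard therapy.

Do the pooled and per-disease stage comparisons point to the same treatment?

Yes

Stage II: Compound 1 183/592 = 30.9%, the standard therapy 523/1283 = 40.8% → the standard therapy
Stage I: Compound 1 569/858 = 66.3%, the standard therapy 581/743 = 78.2% → the standard therapy
Stage III: Compound 1 151/693 = 21.8%, the standard therapy 363/1055 = 34.4% → the standard therapy
Stage IV: Compound 1 95/691 = 13.7%, the standard therapy 195/798 = 24.4% → the standard therapy
Overall: Compound 1 998/2834 = 35.2%, the standard therapy 1662/3879 = 42.8% → the standard therapy
The standard therapy wins overall and in every disease group — no reversal.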